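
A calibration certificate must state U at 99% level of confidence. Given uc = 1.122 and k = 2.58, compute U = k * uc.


U = k * uc
U = 2.58 * 1.122
U = 2.8948

2.8948


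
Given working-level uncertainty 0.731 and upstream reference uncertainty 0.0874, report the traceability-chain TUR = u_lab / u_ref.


TUR = u_lab / u_ref
= 0.731 / 0.0874
= 8.3638

8.3638


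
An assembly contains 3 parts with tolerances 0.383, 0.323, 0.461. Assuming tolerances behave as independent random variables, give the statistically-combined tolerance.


RSS = sqrt(0.383^2 + 0.323^2 + 0.461^2)
= sqrt(0.463539)
= 0.6808

0.6808


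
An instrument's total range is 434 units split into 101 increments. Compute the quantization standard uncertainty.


resolution = range / divisions
resolution = 434 / 101 = 4.2970297
u_res = resolution / (2*sqrt(3))
u_res = 4.2970297 / 3.4641016
u_res = 1.2404

1.2404


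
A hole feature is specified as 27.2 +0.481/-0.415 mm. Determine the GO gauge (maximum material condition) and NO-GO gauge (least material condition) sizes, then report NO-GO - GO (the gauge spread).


GO = nominal - lower_tol (smallest hole = maximum material condition)
GO = 27.2 - 0.415 = 26.785
NO-GO = nominal + upper_tol (largest hole = least material condition)
NO-GO = 27.2 + 0.481 = 27.681
spread = NO-GO - GO = 27.681 - 26.785 = 0.8960

0.8960


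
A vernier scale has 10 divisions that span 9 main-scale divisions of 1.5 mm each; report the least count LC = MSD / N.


LC = MSD / n_div
= 1.5 / 10
= 0.1500

0.1500


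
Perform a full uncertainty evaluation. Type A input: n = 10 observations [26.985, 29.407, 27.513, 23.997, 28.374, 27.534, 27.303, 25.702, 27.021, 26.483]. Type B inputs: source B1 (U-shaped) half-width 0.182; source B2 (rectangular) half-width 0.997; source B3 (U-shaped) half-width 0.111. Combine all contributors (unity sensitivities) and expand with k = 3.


mean = (26.985 + 29.407 + 27.513 + 23.997 + 28.374 + 27.534 + 27.303 + 25.702 + 27.021 + 26.483) / 10 = 27.0319
s = sqrt(sum((x - mean)^2)/(n-1)) = 1.4637187
u_A = s / sqrt(n) = 1.4637187 / sqrt(10) = 0.46286849
u_B1 = 0.182 / sqrt(2) = 0.12869343
u_B2 = 0.997 / sqrt(3) = 0.57561822
u_B3 = 0.111 / sqrt(2) = 0.078488853
uc = sqrt(0.46286849^2 + 0.12869343^2 + 0.57561822^2 + 0.078488853^2) = 0.75386078
U = k * uc = 3 * 0.75386078
U = 2.2616

2.2616


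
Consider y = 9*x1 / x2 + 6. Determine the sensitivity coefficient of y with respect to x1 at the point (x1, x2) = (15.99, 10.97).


y = 9*x1 / x2 + 6
dy/dx1 = 9/x2
Evaluate at x2 = 10.97: c1 = 9 / 10.97
c1 = 0.8204

0.8204


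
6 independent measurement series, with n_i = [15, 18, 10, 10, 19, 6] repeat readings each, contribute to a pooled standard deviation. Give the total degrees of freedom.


nu = sum_i (n_i - 1)
nu = ((15 - 1) + (18 - 1) + (10 - 1) + (10 - 1) + (19 - 1) + (6 - 1))
nu = 14 + 17 + 9 + 9 + 18 + 5
nu = 72

72


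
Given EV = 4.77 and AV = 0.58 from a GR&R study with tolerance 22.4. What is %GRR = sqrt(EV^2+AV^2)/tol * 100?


GRR = sqrt(EV^2 + AV^2) = sqrt(4.77^2 + 0.58^2) = 4.8051327
%GRR = GRR / tol * 100 = 4.8051327 / 22.4 * 100
%GRR = 21.4515

21.4515


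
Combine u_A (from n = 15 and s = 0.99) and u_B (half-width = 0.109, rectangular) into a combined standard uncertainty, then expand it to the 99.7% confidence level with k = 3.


u_A = s / sqrt(n) = 0.99 / sqrt(15) = 0.2556169
u_B = half_width / sqrt(3) = 0.109 / sqrt(3) = 0.062931179
uc = sqrt(u_A^2 + u_B^2) = sqrt(0.2556169^2 + 0.062931179^2) = 0.26324956
U = k * uc = 3 * 0.26324956
U = 0.7897

0.7897


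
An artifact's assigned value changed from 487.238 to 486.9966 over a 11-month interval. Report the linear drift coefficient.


rate = (v2 - v1) / months
= (486.9966 - 487.238) / 11
= -0.2414 / 11
= -0.0219

-0.0219


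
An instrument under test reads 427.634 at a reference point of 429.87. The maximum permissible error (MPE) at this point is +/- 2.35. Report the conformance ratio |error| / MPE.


e = indication - reference = 427.634 - 429.87 = -2.2360
|e| = 2.2360
ratio = |e| / MPE = 2.2360 / 2.35
ratio = 0.9515

0.9515


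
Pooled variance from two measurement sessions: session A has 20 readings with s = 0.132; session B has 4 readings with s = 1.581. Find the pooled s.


s_p = sqrt(((n1-1)*s1^2 + (n2-1)*s2^2) / (n1+n2-2))
numerator = (20-1)*0.132^2 + (4-1)*1.581^2 = 0.331056 + 7.498683 = 7.829739
denominator = 20 + 4 - 2 = 22
s_p^2 = 7.829739 / 22 = 0.35589723
s_p = sqrt(0.35589723) = 0.5966

0.5966


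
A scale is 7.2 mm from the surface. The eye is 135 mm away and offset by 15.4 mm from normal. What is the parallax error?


error = h * offset / d
= 7.2 * 15.4 / 135
= 0.8213

0.8213


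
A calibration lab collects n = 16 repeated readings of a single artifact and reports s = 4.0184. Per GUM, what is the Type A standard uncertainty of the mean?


u_A = s / sqrt(n)
u_A = 4.0184 / sqrt(16)
u_A = 4.0184 / 4
u_A = 1.0046

1.0046


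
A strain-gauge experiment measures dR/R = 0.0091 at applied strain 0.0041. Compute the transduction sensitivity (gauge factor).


GF = (dR/R) / epsilon
= 0.0091 / 0.0041
= 2.2195

2.2195


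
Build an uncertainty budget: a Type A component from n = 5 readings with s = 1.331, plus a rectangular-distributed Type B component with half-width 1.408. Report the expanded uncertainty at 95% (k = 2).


u_A = s / sqrt(n) = 1.331 / sqrt(5) = 0.5952413
u_B = half_width / sqrt(3) = 1.408 / sqrt(3) = 0.81290918
uc = sqrt(u_A^2 + u_B^2) = sqrt(0.5952413^2 + 0.81290918^2) = 1.0075384
U = k * uc = 2 * 1.0075384
U = 2.0151

2.0151


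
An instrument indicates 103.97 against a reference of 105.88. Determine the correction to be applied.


Correction = standard - reading
= 105.88 - 103.97
= 1.9100

1.9100


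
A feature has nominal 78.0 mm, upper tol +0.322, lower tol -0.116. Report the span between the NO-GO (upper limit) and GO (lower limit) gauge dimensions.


GO = nominal - lower_tol (smallest hole = maximum material condition)
GO = 78.0 - 0.116 = 77.884
NO-GO = nominal + upper_tol (largest hole = least material condition)
NO-GO = 78.0 + 0.322 = 78.322
spread = NO-GO - GO = 78.322 - 77.884 = 0.4380

0.4380


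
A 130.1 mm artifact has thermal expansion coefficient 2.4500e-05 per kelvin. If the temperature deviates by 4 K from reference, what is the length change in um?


dL = L * alpha * dT
= 130.1 * 2.4500e-05 * 4
= 0.0127498 mm
dL_um = 0.0127498 * 1000 = 12.7498 um

12.7498


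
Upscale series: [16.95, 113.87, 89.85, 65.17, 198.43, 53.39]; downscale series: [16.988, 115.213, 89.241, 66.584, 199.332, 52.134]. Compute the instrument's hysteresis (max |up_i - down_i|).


|16.95 - 16.988| = 0.0380
|113.87 - 115.213| = 1.3430
|89.85 - 89.241| = 0.6090
|65.17 - 66.584| = 1.4140
|198.43 - 199.332| = 0.9020
|53.39 - 52.134| = 1.2560
hysteresis = max(diffs) = 1.4140

1.4140


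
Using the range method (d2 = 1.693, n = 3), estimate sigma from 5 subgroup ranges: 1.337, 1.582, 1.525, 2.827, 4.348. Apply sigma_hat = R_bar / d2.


R_bar = (1.337 + 1.582 + 1.525 + 2.827 + 4.348) / 5
R_bar = 11.619 / 5 = 2.3238
sigma_hat = R_bar / d2 = 2.3238 / 1.693 = 1.3726

1.3726


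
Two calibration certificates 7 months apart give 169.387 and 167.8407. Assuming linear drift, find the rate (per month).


rate = (v2 - v1) / months
= (167.8407 - 169.387) / 7
= -1.5463 / 7
= -0.2209

-0.2209


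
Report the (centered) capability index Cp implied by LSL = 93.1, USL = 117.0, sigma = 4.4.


Cp = (USL - LSL) / (6 * sigma)
= (117.0 - 93.1) / (6 * 4.4)
= 23.9000 / 26.4000
= 0.9053

0.9053


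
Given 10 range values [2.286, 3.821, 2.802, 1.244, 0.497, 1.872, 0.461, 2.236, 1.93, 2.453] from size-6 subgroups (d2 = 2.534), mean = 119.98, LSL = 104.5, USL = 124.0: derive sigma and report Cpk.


R_bar = (2.286 + 3.821 + 2.802 + 1.244 + 0.497 + 1.872 + 0.461 + 2.236 + 1.93 + 2.453) / 10 = 1.9602
sigma = R_bar / d2 = 1.9602 / 2.534 = 0.77355959
Cp = (USL - LSL)/(6*sigma) = (124.0 - 104.5)/(6*0.77355959) = 4.2014
Cpu = (124.0 - 119.98)/(3*0.77355959) = 1.7323
Cpl = (119.98 - 104.5)/(3*0.77355959) = 6.6705
Cpk = min(Cpu, Cpl) = 1.7323

1.7323


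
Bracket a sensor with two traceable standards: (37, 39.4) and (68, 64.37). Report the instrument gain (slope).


slope = (y2 - y1) / (x2 - x1)
= (64.37 - 39.4) / (68 - 37)
= 24.9700 / 31
= 0.8055

0.8055


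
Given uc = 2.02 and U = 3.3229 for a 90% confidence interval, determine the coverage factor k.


k = U / uc
k = 3.3229 / 2.02
k = 1.645

1.645


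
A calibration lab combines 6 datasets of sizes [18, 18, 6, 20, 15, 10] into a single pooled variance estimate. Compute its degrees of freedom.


nu = sum_i (n_i - 1)
nu = ((18 - 1) + (18 - 1) + (6 - 1) + (20 - 1) + (15 - 1) + (10 - 1))
nu = 17 + 17 + 5 + 19 + 14 + 9
nu = 81

81


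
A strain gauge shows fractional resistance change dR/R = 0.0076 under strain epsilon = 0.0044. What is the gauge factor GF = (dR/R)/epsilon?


GF = (dR/R) / epsilon
= 0.0076 / 0.0044
= 1.7273

1.7273


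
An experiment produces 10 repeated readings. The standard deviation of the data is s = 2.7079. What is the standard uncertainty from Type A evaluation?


u_A = s / sqrt(n)
u_A = 2.7079 / sqrt(10)
u_A = 2.7079 / 3.1622777
u_A = 0.8563

0.8563


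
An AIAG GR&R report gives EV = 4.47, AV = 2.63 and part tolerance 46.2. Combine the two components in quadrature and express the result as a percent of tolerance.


GRR = sqrt(EV^2 + AV^2) = sqrt(4.47^2 + 2.63^2) = 5.1863089
%GRR = GRR / tol * 100 = 5.1863089 / 46.2 * 100
%GRR = 11.2258

11.2258


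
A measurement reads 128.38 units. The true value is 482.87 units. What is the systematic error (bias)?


Systematic error = measured - true
= 128.38 - 482.87
= -354.4900

-354.4900


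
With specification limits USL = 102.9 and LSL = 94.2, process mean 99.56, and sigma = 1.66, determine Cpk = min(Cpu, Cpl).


Cpu = (USL - mean) / (3*sigma) = (102.9 - 99.56) / (3*1.66) = 0.6707
Cpl = (mean - LSL) / (3*sigma) = (99.56 - 94.2) / (3*1.66) = 1.0763
Cpk = min(Cpu, Cpl) = 0.6707

0.6707


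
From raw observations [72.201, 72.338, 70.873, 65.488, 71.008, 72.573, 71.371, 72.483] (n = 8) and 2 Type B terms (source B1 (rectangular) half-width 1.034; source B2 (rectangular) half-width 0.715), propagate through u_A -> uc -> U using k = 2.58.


mean = (72.201 + 72.338 + 70.873 + 65.488 + 71.008 + 72.573 + 71.371 + 72.483) / 8 = 71.041875
s = sqrt(sum((x - mean)^2)/(n-1)) = 2.3430204
u_A = s / sqrt(n) = 2.3430204 / sqrt(8) = 0.82838281
u_B1 = 1.034 / sqrt(3) = 0.59698018
u_B2 = 0.715 / sqrt(3) = 0.41280544
uc = sqrt(0.82838281^2 + 0.59698018^2 + 0.41280544^2) = 1.1013681
U = k * uc = 2.58 * 1.1013681
U = 2.8415

2.8415


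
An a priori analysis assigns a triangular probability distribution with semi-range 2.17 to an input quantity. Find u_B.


u_B = half_width / sqrt(6)
u_B = 2.17 / 2.4494897
u_B = 0.8859

0.8859


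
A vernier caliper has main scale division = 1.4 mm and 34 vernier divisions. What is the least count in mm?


LC = MSD / n_div
= 1.4 / 34
= 0.0412

0.0412


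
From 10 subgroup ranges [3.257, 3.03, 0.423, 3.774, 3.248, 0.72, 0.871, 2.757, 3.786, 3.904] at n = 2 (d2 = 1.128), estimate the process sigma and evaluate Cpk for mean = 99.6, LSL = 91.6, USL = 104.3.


R_bar = (3.257 + 3.03 + 0.423 + 3.774 + 3.248 + 0.72 + 0.871 + 2.757 + 3.786 + 3.904) / 10 = 2.577
sigma = R_bar / d2 = 2.577 / 1.128 = 2.2845745
Cp = (USL - LSL)/(6*sigma) = (104.3 - 91.6)/(6*2.2845745) = 0.9265
Cpu = (104.3 - 99.6)/(3*2.2845745) = 0.6858
Cpl = (99.6 - 91.6)/(3*2.2845745) = 1.1672
Cpk = min(Cpu, Cpl) = 0.6858

0.6858


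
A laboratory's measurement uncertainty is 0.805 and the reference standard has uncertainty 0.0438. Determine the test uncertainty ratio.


TUR = u_lab / u_ref
= 0.805 / 0.0438
= 18.3790

18.3790


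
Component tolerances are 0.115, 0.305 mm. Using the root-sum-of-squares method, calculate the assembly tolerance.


RSS = sqrt(0.115^2 + 0.305^2)
= sqrt(0.10625)
= 0.3260

0.3260


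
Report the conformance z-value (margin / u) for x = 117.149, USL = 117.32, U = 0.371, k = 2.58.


u = U / k = 0.371 / 2.58 = 0.14379845
margin = |USL - x| = |117.32 - 117.149| = 0.171
z = margin / u = 0.171 / 0.14379845
z = 1.1892

1.1892


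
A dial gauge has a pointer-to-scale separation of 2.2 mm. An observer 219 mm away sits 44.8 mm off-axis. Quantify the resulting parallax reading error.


error = h * offset / d
= 2.2 * 44.8 / 219
= 0.4500

0.4500


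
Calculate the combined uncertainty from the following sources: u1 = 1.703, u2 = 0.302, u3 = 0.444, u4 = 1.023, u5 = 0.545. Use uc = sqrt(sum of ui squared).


uc = sqrt(1.703^2 + 0.302^2 + 0.444^2 + 1.023^2 + 0.545^2)
uc = sqrt(4.532103)
uc = 2.1289

2.1289


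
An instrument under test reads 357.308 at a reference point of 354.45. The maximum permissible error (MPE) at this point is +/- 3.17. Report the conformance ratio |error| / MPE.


e = indication - reference = 357.308 - 354.45 = 2.8580
|e| = 2.8580
ratio = |e| / MPE = 2.8580 / 3.17
ratio = 0.9016

0.9016


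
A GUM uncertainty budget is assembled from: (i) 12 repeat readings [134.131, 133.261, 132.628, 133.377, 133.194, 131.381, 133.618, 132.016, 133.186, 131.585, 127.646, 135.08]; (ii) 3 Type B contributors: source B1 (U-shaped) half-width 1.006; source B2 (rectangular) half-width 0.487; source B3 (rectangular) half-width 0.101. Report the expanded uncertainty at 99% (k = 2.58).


mean = (134.131 + 133.261 + 132.628 + 133.377 + 133.194 + 131.381 + 133.618 + 132.016 + 133.186 + 131.585 + 127.646 + 135.08) / 12 = 132.5919167
s = sqrt(sum((x - mean)^2)/(n-1)) = 1.87488
u_A = s / sqrt(n) = 1.87488 / sqrt(12) = 0.54123124
u_B1 = 1.006 / sqrt(2) = 0.71134942
u_B2 = 0.487 / sqrt(3) = 0.28116958
u_B3 = 0.101 / sqrt(3) = 0.058312377
uc = sqrt(0.54123124^2 + 0.71134942^2 + 0.28116958^2 + 0.058312377^2) = 0.93883221
U = k * uc = 2.58 * 0.93883221
U = 2.4222

2.4222


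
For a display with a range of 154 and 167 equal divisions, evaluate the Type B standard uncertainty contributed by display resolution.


resolution = range / divisions
resolution = 154 / 167 = 0.92215569
u_res = resolution / (2*sqrt(3))
u_res = 0.92215569 / 3.4641016
u_res = 0.2662

0.2662


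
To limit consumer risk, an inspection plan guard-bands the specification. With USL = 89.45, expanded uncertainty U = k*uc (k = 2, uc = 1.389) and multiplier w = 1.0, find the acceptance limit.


U = k * uc = 2 * 1.389 = 2.778
guard band g = w * U = 1.0 * 2.778 = 2.778
AL = USL - g = 89.45 - 2.778
AL = 86.6720

86.6720


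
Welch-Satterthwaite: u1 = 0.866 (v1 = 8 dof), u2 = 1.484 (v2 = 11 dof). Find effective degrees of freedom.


uc = sqrt(u1^2 + u2^2) = sqrt(0.866^2 + 1.484^2) = 1.7182002
v_eff = uc^4 / (u1^4/v1 + u2^4/v2)
= 1.7182002^4 / (0.866^4/8 + 1.484^4/11)
= 8.7155553 / 0.51120711
v_eff = 17.0490

17.0490


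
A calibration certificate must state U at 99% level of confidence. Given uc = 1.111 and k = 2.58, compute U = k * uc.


U = k * uc
U = 2.58 * 1.111
U = 2.8664

2.8664


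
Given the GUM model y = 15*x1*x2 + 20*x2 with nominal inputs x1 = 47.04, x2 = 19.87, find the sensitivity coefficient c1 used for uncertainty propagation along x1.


y = 15*x1*x2 + 20*x2
dy/dx1 = 15*x2
Evaluate at x2 = 19.87: c1 = 15 * 19.87
c1 = 298.0500

298.0500


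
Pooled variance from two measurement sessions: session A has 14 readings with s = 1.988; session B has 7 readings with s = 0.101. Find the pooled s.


s_p = sqrt(((n1-1)*s1^2 + (n2-1)*s2^2) / (n1+n2-2))
numerator = (14-1)*1.988^2 + (7-1)*0.101^2 = 51.377872 + 0.061206 = 51.439078
denominator = 14 + 7 - 2 = 19
s_p^2 = 51.439078 / 19 = 2.7073199
s_p = sqrt(2.7073199) = 1.6454

1.6454


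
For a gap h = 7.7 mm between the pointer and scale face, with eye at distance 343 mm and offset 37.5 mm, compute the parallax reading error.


error = h * offset / d
= 7.7 * 37.5 / 343
= 0.8418

0.8418


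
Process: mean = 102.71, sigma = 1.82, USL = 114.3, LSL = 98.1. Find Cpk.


Cpu = (USL - mean) / (3*sigma) = (114.3 - 102.71) / (3*1.82) = 2.1227
Cpl = (mean - LSL) / (3*sigma) = (102.71 - 98.1) / (3*1.82) = 0.8443
Cpk = min(Cpu, Cpl) = 0.8443

0.8443


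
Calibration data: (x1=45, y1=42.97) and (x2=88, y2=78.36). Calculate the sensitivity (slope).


slope = (y2 - y1) / (x2 - x1)
= (78.36 - 42.97) / (88 - 45)
= 35.3900 / 43
= 0.8230

0.8230


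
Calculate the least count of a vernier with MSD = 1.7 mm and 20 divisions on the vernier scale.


LC = MSD / n_div
= 1.7 / 20
= 0.0850

0.0850


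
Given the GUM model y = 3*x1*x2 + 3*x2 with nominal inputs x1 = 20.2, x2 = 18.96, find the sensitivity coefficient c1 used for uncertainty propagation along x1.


y = 3*x1*x2 + 3*x2
dy/dx1 = 3*x2
Evaluate at x2 = 18.96: c1 = 3 * 18.96
c1 = 56.8800

56.8800


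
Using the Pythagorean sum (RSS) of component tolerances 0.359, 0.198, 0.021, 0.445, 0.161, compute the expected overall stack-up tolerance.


RSS = sqrt(0.359^2 + 0.198^2 + 0.021^2 + 0.445^2 + 0.161^2)
= sqrt(0.392472)
= 0.6265

0.6265


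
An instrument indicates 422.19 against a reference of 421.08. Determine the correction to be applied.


Correction = standard - reading
= 421.08 - 422.19
= -1.1100

-1.1100


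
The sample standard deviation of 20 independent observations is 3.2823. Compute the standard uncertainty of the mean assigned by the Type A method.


u_A = s / sqrt(n)
u_A = 3.2823 / sqrt(20)
u_A = 3.2823 / 4.472136
u_A = 0.7339

0.7339


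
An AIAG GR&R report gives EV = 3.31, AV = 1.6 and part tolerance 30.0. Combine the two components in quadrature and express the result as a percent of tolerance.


GRR = sqrt(EV^2 + AV^2) = sqrt(3.31^2 + 1.6^2) = 3.6764249
%GRR = GRR / tol * 100 = 3.6764249 / 30.0 * 100
%GRR = 12.2547

12.2547


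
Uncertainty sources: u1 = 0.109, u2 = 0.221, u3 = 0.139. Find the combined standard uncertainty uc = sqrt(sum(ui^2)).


uc = sqrt(0.109^2 + 0.221^2 + 0.139^2)
uc = sqrt(0.080043)
uc = 0.2829

0.2829


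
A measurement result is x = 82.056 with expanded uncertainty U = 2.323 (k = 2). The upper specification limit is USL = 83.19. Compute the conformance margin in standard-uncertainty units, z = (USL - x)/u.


u = U / k = 2.323 / 2 = 1.1615
margin = |USL - x| = |83.19 - 82.056| = 1.134
z = margin / u = 1.134 / 1.1615
z = 0.9763

0.9763


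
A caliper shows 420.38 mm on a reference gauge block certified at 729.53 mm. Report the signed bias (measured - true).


Systematic error = measured - true
= 420.38 - 729.53
= -309.1500

-309.1500


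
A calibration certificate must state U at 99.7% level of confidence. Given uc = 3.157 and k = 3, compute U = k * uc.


U = k * uc
U = 3 * 3.157
U = 9.4710

9.4710


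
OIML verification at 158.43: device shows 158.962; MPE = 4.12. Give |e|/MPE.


e = indication - reference = 158.962 - 158.43 = 0.5320
|e| = 0.5320
ratio = |e| / MPE = 0.5320 / 4.12
ratio = 0.1291

0.1291


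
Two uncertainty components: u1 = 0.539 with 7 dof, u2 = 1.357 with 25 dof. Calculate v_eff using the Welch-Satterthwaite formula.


uc = sqrt(u1^2 + u2^2) = sqrt(0.539^2 + 1.357^2) = 1.4601267
v_eff = uc^4 / (u1^4/v1 + u2^4/v2)
= 1.4601267^4 / (0.539^4/7 + 1.357^4/25)
= 4.545296 / 0.14769487
v_eff = 30.7749

30.7749


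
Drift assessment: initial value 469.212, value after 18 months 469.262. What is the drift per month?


rate = (v2 - v1) / months
= (469.262 - 469.212) / 18
= 0.0500 / 18
= 0.0028

0.0028


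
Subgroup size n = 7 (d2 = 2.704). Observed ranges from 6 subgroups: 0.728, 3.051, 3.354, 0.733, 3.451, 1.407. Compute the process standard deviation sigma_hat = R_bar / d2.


R_bar = (0.728 + 3.051 + 3.354 + 0.733 + 3.451 + 1.407) / 6
R_bar = 12.724 / 6 = 2.1206667
sigma_hat = R_bar / d2 = 2.1206667 / 2.704 = 0.7843

0.7843


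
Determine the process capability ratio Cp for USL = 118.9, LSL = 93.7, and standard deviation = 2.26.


Cp = (USL - LSL) / (6 * sigma)
= (118.9 - 93.7) / (6 * 2.26)
= 25.2000 / 13.5600
= 1.8584

1.8584


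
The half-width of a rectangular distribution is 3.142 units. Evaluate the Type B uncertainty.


u_B = half_width / sqrt(3)
u_B = 3.142 / 1.7320508
u_B = 1.8140

1.8140


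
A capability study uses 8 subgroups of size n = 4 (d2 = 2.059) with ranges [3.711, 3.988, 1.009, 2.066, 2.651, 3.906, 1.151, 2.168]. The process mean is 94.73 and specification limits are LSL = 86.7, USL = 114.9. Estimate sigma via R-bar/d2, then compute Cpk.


R_bar = (3.711 + 3.988 + 1.009 + 2.066 + 2.651 + 3.906 + 1.151 + 2.168) / 8 = 2.58125
sigma = R_bar / d2 = 2.58125 / 2.059 = 1.2536425
Cp = (USL - LSL)/(6*sigma) = (114.9 - 86.7)/(6*1.2536425) = 3.7491
Cpu = (114.9 - 94.73)/(3*1.2536425) = 5.3630
Cpl = (94.73 - 86.7)/(3*1.2536425) = 2.1351
Cpk = min(Cpu, Cpl) = 2.1351

2.1351


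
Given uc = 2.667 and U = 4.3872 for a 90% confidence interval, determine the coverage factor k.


k = U / uc
k = 4.3872 / 2.667
k = 1.645

1.645


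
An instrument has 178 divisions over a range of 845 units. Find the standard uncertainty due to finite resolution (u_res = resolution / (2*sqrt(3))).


resolution = range / divisions
resolution = 845 / 178 = 4.747191
u_res = resolution / (2*sqrt(3))
u_res = 4.747191 / 3.4641016
u_res = 1.3704

1.3704


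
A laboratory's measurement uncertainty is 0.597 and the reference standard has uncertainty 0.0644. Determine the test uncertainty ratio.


TUR = u_lab / u_ref
= 0.597 / 0.0644
= 9.2702

9.2702


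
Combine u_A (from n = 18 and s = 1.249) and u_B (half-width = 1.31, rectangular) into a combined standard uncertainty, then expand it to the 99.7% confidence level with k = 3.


u_A = s / sqrt(n) = 1.249 / sqrt(18) = 0.29439212
u_B = half_width / sqrt(3) = 1.31 / sqrt(3) = 0.75632885
uc = sqrt(u_A^2 + u_B^2) = sqrt(0.29439212^2 + 0.75632885^2) = 0.81160338
U = k * uc = 3 * 0.81160338
U = 2.4348

2.4348


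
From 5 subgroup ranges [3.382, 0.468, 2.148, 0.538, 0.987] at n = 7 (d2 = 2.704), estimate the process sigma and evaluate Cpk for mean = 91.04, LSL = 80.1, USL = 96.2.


R_bar = (3.382 + 0.468 + 2.148 + 0.538 + 0.987) / 5 = 1.5046
sigma = R_bar / d2 = 1.5046 / 2.704 = 0.55643491
Cp = (USL - LSL)/(6*sigma) = (96.2 - 80.1)/(6*0.55643491) = 4.8224
Cpu = (96.2 - 91.04)/(3*0.55643491) = 3.0911
Cpl = (91.04 - 80.1)/(3*0.55643491) = 6.5536
Cpk = min(Cpu, Cpl) = 3.0911

3.0911


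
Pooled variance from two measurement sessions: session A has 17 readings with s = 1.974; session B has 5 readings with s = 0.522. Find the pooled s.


s_p = sqrt(((n1-1)*s1^2 + (n2-1)*s2^2) / (n1+n2-2))
numerator = (17-1)*1.974^2 + (5-1)*0.522^2 = 62.346816 + 1.089936 = 63.436752
denominator = 17 + 5 - 2 = 20
s_p^2 = 63.436752 / 20 = 3.1718376
s_p = sqrt(3.1718376) = 1.7810

1.7810


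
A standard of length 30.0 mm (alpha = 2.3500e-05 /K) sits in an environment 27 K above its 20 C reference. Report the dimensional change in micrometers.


dL = L * alpha * dT
= 30.0 * 2.3500e-05 * 27
= 0.0190350 mm
dL_um = 0.0190350 * 1000 = 19.0350 um

19.0350


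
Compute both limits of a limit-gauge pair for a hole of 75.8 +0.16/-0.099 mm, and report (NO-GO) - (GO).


GO = nominal - lower_tol (smallest hole = maximum material condition)
GO = 75.8 - 0.099 = 75.701
NO-GO = nominal + upper_tol (largest hole = least material condition)
NO-GO = 75.8 + 0.16 = 75.96
spread = NO-GO - GO = 75.96 - 75.701 = 0.2590

0.2590


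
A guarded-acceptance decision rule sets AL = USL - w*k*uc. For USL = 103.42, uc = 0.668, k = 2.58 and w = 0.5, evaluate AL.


U = k * uc = 2.58 * 0.668 = 1.72344
guard band g = w * U = 0.5 * 1.72344 = 0.86172
AL = USL - g = 103.42 - 0.86172
AL = 102.5583

102.5583


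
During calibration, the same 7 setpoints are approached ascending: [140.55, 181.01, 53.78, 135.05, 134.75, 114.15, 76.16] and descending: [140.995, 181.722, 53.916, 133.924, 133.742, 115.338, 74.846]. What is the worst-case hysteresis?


|140.55 - 140.995| = 0.4450
|181.01 - 181.722| = 0.7120
|53.78 - 53.916| = 0.1360
|135.05 - 133.924| = 1.1260
|134.75 - 133.742| = 1.0080
|114.15 - 115.338| = 1.1880
|76.16 - 74.846| = 1.3140
hysteresis = max(diffs) = 1.3140

1.3140


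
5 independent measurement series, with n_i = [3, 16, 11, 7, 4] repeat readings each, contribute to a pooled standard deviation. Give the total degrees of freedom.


nu = sum_i (n_i - 1)
nu = ((3 - 1) + (16 - 1) + (11 - 1) + (7 - 1) + (4 - 1))
nu = 2 + 15 + 10 + 6 + 3
nu = 36

36


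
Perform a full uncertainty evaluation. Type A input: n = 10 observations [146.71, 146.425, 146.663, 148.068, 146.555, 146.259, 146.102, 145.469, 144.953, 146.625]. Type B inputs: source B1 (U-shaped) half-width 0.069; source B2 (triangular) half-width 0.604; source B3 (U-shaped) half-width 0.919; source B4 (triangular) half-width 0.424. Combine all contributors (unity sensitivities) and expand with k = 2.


mean = (146.71 + 146.425 + 146.663 + 148.068 + 146.555 + 146.259 + 146.102 + 145.469 + 144.953 + 146.625) / 10 = 146.3829
s = sqrt(sum((x - mean)^2)/(n-1)) = 0.82253665
u_A = s / sqrt(n) = 0.82253665 / sqrt(10) = 0.26010893
u_B1 = 0.069 / sqrt(2) = 0.048790368
u_B2 = 0.604 / sqrt(6) = 0.24658197
u_B3 = 0.919 / sqrt(2) = 0.64983113
u_B4 = 0.424 / sqrt(6) = 0.17309728
uc = sqrt(0.26010893^2 + 0.048790368^2 + 0.24658197^2 + 0.64983113^2 + 0.17309728^2) = 0.76359871
U = k * uc = 2 * 0.76359871
U = 1.5272

1.5272


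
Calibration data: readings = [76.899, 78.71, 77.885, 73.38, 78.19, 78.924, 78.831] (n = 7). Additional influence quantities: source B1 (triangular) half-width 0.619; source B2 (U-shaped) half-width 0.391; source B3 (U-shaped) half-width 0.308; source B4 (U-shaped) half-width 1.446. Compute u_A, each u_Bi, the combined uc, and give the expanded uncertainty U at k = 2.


mean = (76.899 + 78.71 + 77.885 + 73.38 + 78.19 + 78.924 + 78.831) / 7 = 77.54557143
s = sqrt(sum((x - mean)^2)/(n-1)) = 1.9667581
u_A = s / sqrt(n) = 1.9667581 / sqrt(7) = 0.74336469
u_B1 = 0.619 / sqrt(6) = 0.25270569
u_B2 = 0.391 / sqrt(2) = 0.27647875
u_B3 = 0.308 / sqrt(2) = 0.21778889
u_B4 = 1.446 / sqrt(2) = 1.0224764
uc = sqrt(0.74336469^2 + 0.25270569^2 + 0.27647875^2 + 0.21778889^2 + 1.0224764^2) = 1.3363314
U = k * uc = 2 * 1.3363314
U = 2.6727

2.6727


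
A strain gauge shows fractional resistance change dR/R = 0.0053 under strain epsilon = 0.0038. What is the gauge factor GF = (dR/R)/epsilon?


GF = (dR/R) / epsilon
= 0.0053 / 0.0038
= 1.3947

1.3947


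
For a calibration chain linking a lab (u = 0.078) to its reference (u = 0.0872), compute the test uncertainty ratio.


TUR = u_lab / u_ref
= 0.078 / 0.0872
= 0.8945

0.8945


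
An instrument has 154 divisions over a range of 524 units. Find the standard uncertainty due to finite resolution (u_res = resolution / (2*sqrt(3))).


resolution = range / divisions
resolution = 524 / 154 = 3.4025974
u_res = resolution / (2*sqrt(3))
u_res = 3.4025974 / 3.4641016
u_res = 0.9822

0.9822


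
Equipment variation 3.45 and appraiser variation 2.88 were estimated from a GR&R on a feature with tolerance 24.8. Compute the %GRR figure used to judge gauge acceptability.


GRR = sqrt(EV^2 + AV^2) = sqrt(3.45^2 + 2.88^2) = 4.4940961
%GRR = GRR / tol * 100 = 4.4940961 / 24.8 * 100
%GRR = 18.1214

18.1214


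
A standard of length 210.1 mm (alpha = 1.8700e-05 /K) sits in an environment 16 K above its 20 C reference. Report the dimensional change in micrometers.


dL = L * alpha * dT
= 210.1 * 1.8700e-05 * 16
= 0.0628619 mm
dL_um = 0.0628619 * 1000 = 62.8619 um

62.8619


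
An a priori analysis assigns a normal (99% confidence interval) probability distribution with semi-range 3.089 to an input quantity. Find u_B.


u_B = half_width / 2.576
u_B = 3.089 / 2.576
u_B = 1.1991

1.1991


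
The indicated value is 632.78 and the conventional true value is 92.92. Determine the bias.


Systematic error = measured - true
= 632.78 - 92.92
= 539.8600

539.8600


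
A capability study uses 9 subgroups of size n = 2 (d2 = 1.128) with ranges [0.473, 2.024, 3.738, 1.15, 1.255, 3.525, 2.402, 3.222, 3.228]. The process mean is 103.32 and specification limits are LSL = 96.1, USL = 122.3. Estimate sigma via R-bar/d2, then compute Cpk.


R_bar = (0.473 + 2.024 + 3.738 + 1.15 + 1.255 + 3.525 + 2.402 + 3.222 + 3.228) / 9 = 2.3352222
sigma = R_bar / d2 = 2.3352222 / 1.128 = 2.0702324
Cp = (USL - LSL)/(6*sigma) = (122.3 - 96.1)/(6*2.0702324) = 2.1093
Cpu = (122.3 - 103.32)/(3*2.0702324) = 3.0560
Cpl = (103.32 - 96.1)/(3*2.0702324) = 1.1625
Cpk = min(Cpu, Cpl) = 1.1625

1.1625


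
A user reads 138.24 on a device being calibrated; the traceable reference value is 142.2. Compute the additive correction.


Correction = standard - reading
= 142.2 - 138.24
= 3.9600

3.9600


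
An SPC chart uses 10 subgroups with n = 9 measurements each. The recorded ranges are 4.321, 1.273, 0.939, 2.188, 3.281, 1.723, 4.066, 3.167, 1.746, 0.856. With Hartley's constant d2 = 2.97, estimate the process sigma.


R_bar = (4.321 + 1.273 + 0.939 + 2.188 + 3.281 + 1.723 + 4.066 + 3.167 + 1.746 + 0.856) / 10
R_bar = 23.56 / 10 = 2.356
sigma_hat = R_bar / d2 = 2.356 / 2.97 = 0.7933

0.7933


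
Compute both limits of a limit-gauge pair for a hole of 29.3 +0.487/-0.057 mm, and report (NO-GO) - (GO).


GO = nominal - lower_tol (smallest hole = maximum material condition)
GO = 29.3 - 0.057 = 29.243
NO-GO = nominal + upper_tol (largest hole = least material condition)
NO-GO = 29.3 + 0.487 = 29.787
spread = NO-GO - GO = 29.787 - 29.243 = 0.5440

0.5440


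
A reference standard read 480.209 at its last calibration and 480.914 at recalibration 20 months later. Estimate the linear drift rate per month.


rate = (v2 - v1) / months
= (480.914 - 480.209) / 20
= 0.7050 / 20
= 0.0352

0.0352


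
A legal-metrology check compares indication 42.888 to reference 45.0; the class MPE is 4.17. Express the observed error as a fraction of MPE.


e = indication - reference = 42.888 - 45.0 = -2.1120
|e| = 2.1120
ratio = |e| / MPE = 2.1120 / 4.17
ratio = 0.5065

0.5065


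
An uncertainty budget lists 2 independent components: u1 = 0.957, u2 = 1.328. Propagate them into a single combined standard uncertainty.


uc = sqrt(0.957^2 + 1.328^2)
uc = sqrt(2.679433)
uc = 1.6369

1.6369


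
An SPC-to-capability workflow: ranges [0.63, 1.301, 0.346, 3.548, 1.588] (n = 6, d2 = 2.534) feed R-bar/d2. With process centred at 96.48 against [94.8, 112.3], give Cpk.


R_bar = (0.63 + 1.301 + 0.346 + 3.548 + 1.588) / 5 = 1.4826
sigma = R_bar / d2 = 1.4826 / 2.534 = 0.58508287
Cp = (USL - LSL)/(6*sigma) = (112.3 - 94.8)/(6*0.58508287) = 4.9850
Cpu = (112.3 - 96.48)/(3*0.58508287) = 9.0130
Cpl = (96.48 - 94.8)/(3*0.58508287) = 0.9571
Cpk = min(Cpu, Cpl) = 0.9571

0.9571


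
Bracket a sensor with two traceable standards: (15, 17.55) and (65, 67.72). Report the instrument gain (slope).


slope = (y2 - y1) / (x2 - x1)
= (67.72 - 17.55) / (65 - 15)
= 50.1700 / 50
= 1.0034

1.0034


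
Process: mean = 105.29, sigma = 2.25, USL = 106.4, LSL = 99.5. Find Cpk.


Cpu = (USL - mean) / (3*sigma) = (106.4 - 105.29) / (3*2.25) = 0.1644
Cpl = (mean - LSL) / (3*sigma) = (105.29 - 99.5) / (3*2.25) = 0.8578
Cpk = min(Cpu, Cpl) = 0.1644

0.1644


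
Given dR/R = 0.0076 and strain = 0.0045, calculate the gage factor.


GF = (dR/R) / epsilon
= 0.0076 / 0.0045
= 1.6889

1.6889


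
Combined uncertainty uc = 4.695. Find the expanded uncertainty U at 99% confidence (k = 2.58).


U = k * uc
U = 2.58 * 4.695
U = 12.1131

12.1131


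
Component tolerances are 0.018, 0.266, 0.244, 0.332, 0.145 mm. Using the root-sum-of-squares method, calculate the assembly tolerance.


RSS = sqrt(0.018^2 + 0.266^2 + 0.244^2 + 0.332^2 + 0.145^2)
= sqrt(0.261865)
= 0.5117

0.5117


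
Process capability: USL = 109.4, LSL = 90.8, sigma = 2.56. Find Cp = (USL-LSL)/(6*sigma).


Cp = (USL - LSL) / (6 * sigma)
= (109.4 - 90.8) / (6 * 2.56)
= 18.6000 / 15.3600
= 1.2109

1.2109


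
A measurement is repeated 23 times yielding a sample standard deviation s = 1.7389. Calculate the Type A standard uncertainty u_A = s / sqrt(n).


u_A = s / sqrt(n)
u_A = 1.7389 / sqrt(23)
u_A = 1.7389 / 4.7958315
u_A = 0.3626

0.3626


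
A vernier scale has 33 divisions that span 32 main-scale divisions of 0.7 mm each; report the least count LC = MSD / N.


LC = MSD / n_div
= 0.7 / 33
= 0.0212

0.0212


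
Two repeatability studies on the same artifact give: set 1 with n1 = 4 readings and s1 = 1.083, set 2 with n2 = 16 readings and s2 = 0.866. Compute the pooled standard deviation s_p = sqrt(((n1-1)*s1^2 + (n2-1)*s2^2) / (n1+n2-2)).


s_p = sqrt(((n1-1)*s1^2 + (n2-1)*s2^2) / (n1+n2-2))
numerator = (4-1)*1.083^2 + (16-1)*0.866^2 = 3.518667 + 11.24934 = 14.768007
denominator = 4 + 16 - 2 = 18
s_p^2 = 14.768007 / 18 = 0.82044483
s_p = sqrt(0.82044483) = 0.9058

0.9058


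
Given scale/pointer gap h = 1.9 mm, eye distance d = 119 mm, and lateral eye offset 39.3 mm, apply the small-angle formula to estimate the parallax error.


error = h * offset / d
= 1.9 * 39.3 / 119
= 0.6275

0.6275


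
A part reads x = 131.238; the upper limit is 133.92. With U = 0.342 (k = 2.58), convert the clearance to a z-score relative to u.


u = U / k = 0.342 / 2.58 = 0.13255814
margin = |USL - x| = |133.92 - 131.238| = 2.682
z = margin / u = 2.682 / 0.13255814
z = 20.2326

20.2326


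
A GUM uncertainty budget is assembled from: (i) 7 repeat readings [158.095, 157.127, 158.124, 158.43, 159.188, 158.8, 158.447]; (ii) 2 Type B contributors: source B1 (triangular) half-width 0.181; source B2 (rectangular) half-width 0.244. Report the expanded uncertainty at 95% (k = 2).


mean = (158.095 + 157.127 + 158.124 + 158.43 + 159.188 + 158.8 + 158.447) / 7 = 158.3158571
s = sqrt(sum((x - mean)^2)/(n-1)) = 0.64861684
u_A = s / sqrt(n) = 0.64861684 / sqrt(7) = 0.24515412
u_B1 = 0.181 / sqrt(6) = 0.073892941
u_B2 = 0.244 / sqrt(3) = 0.14087347
uc = sqrt(0.24515412^2 + 0.073892941^2 + 0.14087347^2) = 0.29224312
U = k * uc = 2 * 0.29224312
U = 0.5845

0.5845


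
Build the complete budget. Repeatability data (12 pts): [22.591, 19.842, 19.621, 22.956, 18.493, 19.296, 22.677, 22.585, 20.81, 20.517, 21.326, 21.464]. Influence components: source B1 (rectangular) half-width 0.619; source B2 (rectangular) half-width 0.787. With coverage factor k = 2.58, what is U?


mean = (22.591 + 19.842 + 19.621 + 22.956 + 18.493 + 19.296 + 22.677 + 22.585 + 20.81 + 20.517 + 21.326 + 21.464) / 12 = 21.01483333
s = sqrt(sum((x - mean)^2)/(n-1)) = 1.4985254
u_A = s / sqrt(n) = 1.4985254 / sqrt(12) = 0.43258702
u_B1 = 0.619 / sqrt(3) = 0.35737982
u_B2 = 0.787 / sqrt(3) = 0.45437466
uc = sqrt(0.43258702^2 + 0.35737982^2 + 0.45437466^2) = 0.72201676
U = k * uc = 2.58 * 0.72201676
U = 1.8628

1.8628


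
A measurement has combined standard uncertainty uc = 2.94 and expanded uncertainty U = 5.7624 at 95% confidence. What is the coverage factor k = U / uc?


k = U / uc
k = 5.7624 / 2.94
k = 1.96

1.96


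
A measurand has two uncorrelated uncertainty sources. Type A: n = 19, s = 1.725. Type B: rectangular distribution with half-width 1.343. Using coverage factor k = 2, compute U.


u_A = s / sqrt(n) = 1.725 / sqrt(19) = 0.39574214
u_B = half_width / sqrt(3) = 1.343 / sqrt(3) = 0.77538141
uc = sqrt(u_A^2 + u_B^2) = sqrt(0.39574214^2 + 0.77538141^2) = 0.87053327
U = k * uc = 2 * 0.87053327
U = 1.7411

1.7411


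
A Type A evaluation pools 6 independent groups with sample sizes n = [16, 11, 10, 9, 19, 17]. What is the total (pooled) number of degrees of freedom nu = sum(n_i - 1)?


nu = sum_i (n_i - 1)
nu = ((16 - 1) + (11 - 1) + (10 - 1) + (9 - 1) + (19 - 1) + (17 - 1))
nu = 15 + 10 + 9 + 8 + 18 + 16
nu = 76

76


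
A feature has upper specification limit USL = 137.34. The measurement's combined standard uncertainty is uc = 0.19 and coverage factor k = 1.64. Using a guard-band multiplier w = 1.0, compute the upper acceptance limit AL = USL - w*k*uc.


U = k * uc = 1.64 * 0.19 = 0.3116
guard band g = w * U = 1.0 * 0.3116 = 0.3116
AL = USL - g = 137.34 - 0.3116
AL = 137.0284

137.0284


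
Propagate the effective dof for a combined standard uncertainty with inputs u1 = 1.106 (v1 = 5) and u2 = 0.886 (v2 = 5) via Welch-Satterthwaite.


uc = sqrt(u1^2 + u2^2) = sqrt(1.106^2 + 0.886^2) = 1.417121
v_eff = uc^4 / (u1^4/v1 + u2^4/v2)
= 1.417121^4 / (1.106^4/5 + 0.886^4/5)
= 4.0329955 / 0.42250501
v_eff = 9.5454

9.5454


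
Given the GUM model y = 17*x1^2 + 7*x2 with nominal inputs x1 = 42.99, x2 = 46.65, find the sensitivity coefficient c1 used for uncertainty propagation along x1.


y = 17*x1^2 + 7*x2
dy/dx1 = 2*17*x1
Evaluate at x1 = 42.99: c1 = 34 * 42.99
c1 = 1461.6600

1461.6600


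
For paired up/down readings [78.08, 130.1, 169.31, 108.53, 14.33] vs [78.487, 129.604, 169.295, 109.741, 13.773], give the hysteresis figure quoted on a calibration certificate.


|78.08 - 78.487| = 0.4070
|130.1 - 129.604| = 0.4960
|169.31 - 169.295| = 0.0150
|108.53 - 109.741| = 1.2110
|14.33 - 13.773| = 0.5570
hysteresis = max(diffs) = 1.2110

1.2110


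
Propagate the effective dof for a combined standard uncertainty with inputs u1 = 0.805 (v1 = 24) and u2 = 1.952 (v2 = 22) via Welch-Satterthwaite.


uc = sqrt(u1^2 + u2^2) = sqrt(0.805^2 + 1.952^2) = 2.1114756
v_eff = uc^4 / (u1^4/v1 + u2^4/v2)
= 2.1114756^4 / (0.805^4/24 + 1.952^4/22)
= 19.876699 / 0.67742538
v_eff = 29.3415

29.3415


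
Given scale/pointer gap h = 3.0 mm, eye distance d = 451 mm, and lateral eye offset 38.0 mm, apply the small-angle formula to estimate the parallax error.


error = h * offset / d
= 3.0 * 38.0 / 451
= 0.2528

0.2528


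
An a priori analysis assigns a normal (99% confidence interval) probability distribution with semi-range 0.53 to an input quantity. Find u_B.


u_B = half_width / 2.576
u_B = 0.53 / 2.576
u_B = 0.2057

0.2057


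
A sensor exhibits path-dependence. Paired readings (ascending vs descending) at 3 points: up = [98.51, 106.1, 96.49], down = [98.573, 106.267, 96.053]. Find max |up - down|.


|98.51 - 98.573| = 0.0630
|106.1 - 106.267| = 0.1670
|96.49 - 96.053| = 0.4370
hysteresis = max(diffs) = 0.4370

0.4370


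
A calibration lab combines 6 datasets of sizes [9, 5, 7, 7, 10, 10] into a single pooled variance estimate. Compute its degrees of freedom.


nu = sum_i (n_i - 1)
nu = ((9 - 1) + (5 - 1) + (7 - 1) + (7 - 1) + (10 - 1) + (10 - 1))
nu = 8 + 4 + 6 + 6 + 9 + 9
nu = 42

42


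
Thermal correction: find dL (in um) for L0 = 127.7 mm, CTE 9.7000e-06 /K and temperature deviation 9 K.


dL = L * alpha * dT
= 127.7 * 9.7000e-06 * 9
= 0.0111482 mm
dL_um = 0.0111482 * 1000 = 11.1482 um

11.1482


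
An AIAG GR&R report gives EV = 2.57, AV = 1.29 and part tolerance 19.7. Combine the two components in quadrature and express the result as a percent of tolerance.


GRR = sqrt(EV^2 + AV^2) = sqrt(2.57^2 + 1.29^2) = 2.8755869
%GRR = GRR / tol * 100 = 2.8755869 / 19.7 * 100
%GRR = 14.5969

14.5969


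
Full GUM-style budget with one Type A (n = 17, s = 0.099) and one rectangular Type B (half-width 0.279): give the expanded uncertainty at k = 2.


u_A = s / sqrt(n) = 0.099 / sqrt(17) = 0.024011027
u_B = half_width / sqrt(3) = 0.279 / sqrt(3) = 0.16108073
uc = sqrt(u_A^2 + u_B^2) = sqrt(0.024011027^2 + 0.16108073^2) = 0.16286046
U = k * uc = 2 * 0.16286046
U = 0.3257

0.3257


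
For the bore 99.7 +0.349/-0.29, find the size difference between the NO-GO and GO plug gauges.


GO = nominal - lower_tol (smallest hole = maximum material condition)
GO = 99.7 - 0.29 = 99.41
NO-GO = nominal + upper_tol (largest hole = least material condition)
NO-GO = 99.7 + 0.349 = 100.049
spread = NO-GO - GO = 100.049 - 99.41 = 0.6390

0.6390


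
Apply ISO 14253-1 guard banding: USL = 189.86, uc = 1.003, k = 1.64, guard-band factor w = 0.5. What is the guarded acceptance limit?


U = k * uc = 1.64 * 1.003 = 1.64492
guard band g = w * U = 0.5 * 1.64492 = 0.82246
AL = USL - g = 189.86 - 0.82246
AL = 189.0375

189.0375
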